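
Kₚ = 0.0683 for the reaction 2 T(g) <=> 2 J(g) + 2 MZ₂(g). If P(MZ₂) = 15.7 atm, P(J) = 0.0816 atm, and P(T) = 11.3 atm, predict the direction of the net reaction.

Qₚ = P(J)²·P(MZ₂)² / P(T)² = (0.0816)²·(15.7)² / (11.3)² = 0.0129
Qₚ = 0.0129 < Kₚ = 0.0683, so the forward reaction proceeds.

toward products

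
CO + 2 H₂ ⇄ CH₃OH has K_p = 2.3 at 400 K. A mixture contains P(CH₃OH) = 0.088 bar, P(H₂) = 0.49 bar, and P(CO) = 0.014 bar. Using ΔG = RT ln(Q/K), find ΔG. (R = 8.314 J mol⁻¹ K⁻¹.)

Q_p = P(CH₃OH) / (P(CO)·P(H₂)²) = (0.088) / ((0.014)·(0.49)²) = 26.2
ΔG = RT ln(Q_p/K_p) = (8.314 J mol⁻¹ K⁻¹)(400 K) × ln(26.2/2.3)
   = (3.326 kJ/mol)(2.433) = 8.09 kJ/mol
ΔG > 0, so the forward reaction is non-spontaneous (proceeds in reverse).

ΔG = 8.09 kJ/mol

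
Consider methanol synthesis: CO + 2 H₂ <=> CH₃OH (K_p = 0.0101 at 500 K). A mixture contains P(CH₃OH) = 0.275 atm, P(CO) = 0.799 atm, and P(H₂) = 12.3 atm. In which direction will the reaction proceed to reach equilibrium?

Q_p = P(CH₃OH) / (P(CO)·P(H₂)²) = (0.275) / ((0.799)·(12.3)²) = 0.00227
Q_p = 0.00227 < K_p = 0.0101, so the forward reaction proceeds.

in the forward direction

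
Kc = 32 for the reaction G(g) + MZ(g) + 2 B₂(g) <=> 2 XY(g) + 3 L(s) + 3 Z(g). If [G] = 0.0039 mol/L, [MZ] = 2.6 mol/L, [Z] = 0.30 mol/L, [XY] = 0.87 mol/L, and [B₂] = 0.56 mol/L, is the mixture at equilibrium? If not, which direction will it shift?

(L is a pure solid — omitted from Qc.)
Qc = [XY]²·[Z]³ / ([G]·[MZ]·[B₂]²) = (0.87)²·(0.30)³ / ((0.0039)·(2.6)·(0.56)²) = 6.4
Qc = 6.4 < Kc = 32: net forward reaction.

no; Q < K, reaction proceeds forward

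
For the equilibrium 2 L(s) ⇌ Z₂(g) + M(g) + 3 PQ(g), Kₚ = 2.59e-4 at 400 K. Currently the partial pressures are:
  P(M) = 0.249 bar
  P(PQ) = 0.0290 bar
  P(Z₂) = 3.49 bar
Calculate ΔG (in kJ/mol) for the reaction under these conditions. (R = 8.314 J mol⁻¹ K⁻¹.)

(L is a pure solid — omitted from Qₚ.)
Qₚ = P(Z₂)·P(M)·P(PQ)³ = (3.49)·(0.249)·(0.0290)³ = 2.12e-5
ΔG = RT ln(Qₚ/Kₚ) = (8.314 J mol⁻¹ K⁻¹)(400 K) × ln(2.12e-5/2.59e-4)
   = (3.326 kJ/mol)(-2.503) = -8.32 kJ/mol
ΔG < 0, so the forward reaction is spontaneous (proceeds forward).

ΔG = -8.32 kJ/mol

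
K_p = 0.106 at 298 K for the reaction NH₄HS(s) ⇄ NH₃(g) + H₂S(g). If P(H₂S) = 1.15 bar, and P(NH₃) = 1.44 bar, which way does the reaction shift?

toward reactants

(NH₄HS is a pure solid — omitted from Q_p.)
Q_p = P(NH₃)·P(H₂S) = (1.44)·(1.15) = 1.66
Q_p = 1.66 > K_p = 0.106, so the reverse reaction proceeds.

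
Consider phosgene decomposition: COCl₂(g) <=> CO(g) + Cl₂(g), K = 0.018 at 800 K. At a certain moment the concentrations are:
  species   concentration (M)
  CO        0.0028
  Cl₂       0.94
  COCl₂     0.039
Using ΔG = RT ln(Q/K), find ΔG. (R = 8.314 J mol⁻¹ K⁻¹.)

ΔG = 8.79 kJ/mol

Q = [CO]·[Cl₂] / [COCl₂] = (0.0028)·(0.94) / (0.039) = 0.0675
ΔG = RT ln(Q/K) = (8.314 J mol⁻¹ K⁻¹)(800 K) × ln(0.0675/0.018)
   = (6.651 kJ/mol)(1.322) = 8.79 kJ/mol
ΔG > 0, so the forward reaction is non-spontaneous (proceeds in reverse).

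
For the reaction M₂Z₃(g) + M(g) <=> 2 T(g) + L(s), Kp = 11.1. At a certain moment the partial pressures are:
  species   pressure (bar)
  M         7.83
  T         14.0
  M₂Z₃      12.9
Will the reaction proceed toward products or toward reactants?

(L is a pure solid — omitted from Qp.)
Qp = P(T)² / (P(M₂Z₃)·P(M)) = (14.0)² / ((12.9)·(7.83)) = 1.94
Qp = 1.94 < Kp = 11.1, so the forward reaction proceeds.

to the right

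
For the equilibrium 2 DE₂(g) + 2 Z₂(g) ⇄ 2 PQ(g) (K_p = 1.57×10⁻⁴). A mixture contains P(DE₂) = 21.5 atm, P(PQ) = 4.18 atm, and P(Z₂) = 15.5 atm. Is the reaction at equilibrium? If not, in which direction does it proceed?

neither direction; the system is at equilibrium

Q_p = P(PQ)² / (P(DE₂)²·P(Z₂)²) = (4.18)² / ((21.5)²·(15.5)²) = 1.57×10⁻⁴
Q_p = 1.57×10⁻⁴ = K_p, so the system is already at equilibrium.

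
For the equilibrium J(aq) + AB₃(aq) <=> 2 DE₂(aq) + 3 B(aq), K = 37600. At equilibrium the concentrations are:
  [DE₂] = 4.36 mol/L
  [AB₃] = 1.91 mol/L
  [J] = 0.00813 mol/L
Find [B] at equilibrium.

At equilibrium, K = [DE₂]²·[B]³ / ([J]·[AB₃]) = 37600.
(4.36)²·([B])³ / ((0.00813)·(1.91)) = 37600
[B]³ = 30.7 ⇒ [B] = 3.13 mol/L

[B] = 3.13 mol/L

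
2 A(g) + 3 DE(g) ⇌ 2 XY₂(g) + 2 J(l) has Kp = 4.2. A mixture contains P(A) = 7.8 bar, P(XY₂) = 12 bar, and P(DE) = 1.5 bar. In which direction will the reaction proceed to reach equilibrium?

(J is a pure liquid — omitted from Qp.)
Qp = P(XY₂)² / (P(A)²·P(DE)³) = (12)² / ((7.8)²·(1.5)³) = 0.70
Qp = 0.70 < Kp = 4.2, so the forward reaction proceeds.

in the forward direction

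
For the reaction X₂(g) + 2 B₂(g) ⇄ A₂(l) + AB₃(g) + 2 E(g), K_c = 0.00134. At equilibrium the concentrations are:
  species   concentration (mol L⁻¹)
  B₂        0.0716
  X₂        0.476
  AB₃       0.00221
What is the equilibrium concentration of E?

[E] = 0.0385 mol L⁻¹

(A₂ is a pure liquid — omitted from K_c.)
At equilibrium, K_c = [AB₃]·[E]² / ([X₂]·[B₂]²) = 0.00134.
(0.00221)·([E])² / ((0.476)·(0.0716)²) = 0.00134
[E]² = 0.00148 ⇒ [E] = 0.0385 mol L⁻¹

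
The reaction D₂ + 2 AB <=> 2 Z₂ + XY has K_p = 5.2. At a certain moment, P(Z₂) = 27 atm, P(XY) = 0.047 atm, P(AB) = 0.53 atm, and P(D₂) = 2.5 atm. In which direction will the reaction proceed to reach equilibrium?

to the left

Q_p = P(Z₂)²·P(XY) / (P(D₂)·P(AB)²) = (27)²·(0.047) / ((2.5)·(0.53)²) = 49
Q_p = 49 > K_p = 5.2, so the reverse reaction proceeds.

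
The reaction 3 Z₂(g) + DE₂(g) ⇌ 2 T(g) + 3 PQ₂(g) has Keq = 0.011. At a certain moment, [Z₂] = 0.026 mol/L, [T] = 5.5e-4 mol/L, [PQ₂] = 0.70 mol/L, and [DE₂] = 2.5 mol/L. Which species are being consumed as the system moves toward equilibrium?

Q = [T]²·[PQ₂]³ / ([Z₂]³·[DE₂]) = (5.5e-4)²·(0.70)³ / ((0.026)³·(2.5)) = 0.0024
Q = 0.0024 < Keq = 0.011: net forward reaction.

Z₂, DE₂ (reactants)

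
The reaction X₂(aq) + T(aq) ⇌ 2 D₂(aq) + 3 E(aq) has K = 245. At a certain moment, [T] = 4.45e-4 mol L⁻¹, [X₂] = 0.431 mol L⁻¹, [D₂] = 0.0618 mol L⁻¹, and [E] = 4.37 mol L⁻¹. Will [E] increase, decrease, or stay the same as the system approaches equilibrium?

decrease

Q = [D₂]²·[E]³ / ([X₂]·[T]) = (0.0618)²·(4.37)³ / ((0.431)·(4.45e-4)) = 1660
Q = 1660 > K = 245: net reverse reaction.
E is a product, so it decreases.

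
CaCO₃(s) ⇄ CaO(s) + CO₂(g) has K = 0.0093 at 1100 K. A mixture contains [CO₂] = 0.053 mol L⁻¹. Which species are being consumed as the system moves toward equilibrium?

CaO, CO₂ (products)

(CaCO₃, CaO are pure solids — omitted from Q.)
Q = [CO₂] = 0.053
Q = 0.053 > K = 0.0093: net reverse reaction.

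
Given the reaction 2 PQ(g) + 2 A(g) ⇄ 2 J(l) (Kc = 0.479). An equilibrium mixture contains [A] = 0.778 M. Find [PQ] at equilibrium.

[PQ] = 1.86 M

(J is a pure liquid — omitted from Kc.)
At equilibrium, Kc = 1 / ([PQ]²·[A]²) = 0.479.
1 / (([PQ])²·(0.778)²) = 0.479
[PQ]² = 3.45 ⇒ [PQ] = 1.86 M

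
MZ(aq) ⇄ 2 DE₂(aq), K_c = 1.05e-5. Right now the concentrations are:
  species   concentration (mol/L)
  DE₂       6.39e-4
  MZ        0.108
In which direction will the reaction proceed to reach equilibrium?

to the right

Q_c = [DE₂]² / [MZ] = (6.39e-4)² / (0.108) = 3.78e-6
Q_c = 3.78e-6 < K_c = 1.05e-5, so the forward reaction proceeds.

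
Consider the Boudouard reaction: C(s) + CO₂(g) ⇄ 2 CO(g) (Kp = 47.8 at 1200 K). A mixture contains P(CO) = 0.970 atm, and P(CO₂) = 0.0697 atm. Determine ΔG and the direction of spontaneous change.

(C is a pure solid — omitted from Qp.)
Qp = P(CO)² / P(CO₂) = (0.970)² / (0.0697) = 13.5
ΔG = RT ln(Qp/Kp) = (8.314 J mol⁻¹ K⁻¹)(1200 K) × ln(13.5/47.8)
   = (9.977 kJ/mol)(-1.264) = -12.6 kJ/mol
ΔG < 0, so the forward reaction is spontaneous (proceeds forward).

ΔG = -12.6 kJ/mol; the forward reaction is spontaneous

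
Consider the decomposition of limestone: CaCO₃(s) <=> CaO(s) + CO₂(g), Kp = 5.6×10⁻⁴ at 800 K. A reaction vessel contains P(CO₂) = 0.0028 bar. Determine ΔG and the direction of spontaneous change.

(CaCO₃, CaO are pure solids — omitted from Qp.)
Qp = P(CO₂) = 0.00280
ΔG = RT ln(Qp/Kp) = (8.314 J mol⁻¹ K⁻¹)(800 K) × ln(0.00280/5.6×10⁻⁴)
   = (6.651 kJ/mol)(1.609) = 10.7 kJ/mol
ΔG > 0, so the forward reaction is non-spontaneous (proceeds in reverse).

ΔG = 10.7 kJ/mol; the forward reaction is non-spontaneous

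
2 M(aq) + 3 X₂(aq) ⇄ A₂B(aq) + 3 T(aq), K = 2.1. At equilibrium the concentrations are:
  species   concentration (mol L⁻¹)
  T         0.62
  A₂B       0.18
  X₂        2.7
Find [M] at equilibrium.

At equilibrium, K = [A₂B]·[T]³ / ([M]²·[X₂]³) = 2.1.
(0.18)·(0.62)³ / (([M])²·(2.7)³) = 2.1
[M]² = 0.00104 ⇒ [M] = 0.032 mol L⁻¹

[M] = 0.032 mol L⁻¹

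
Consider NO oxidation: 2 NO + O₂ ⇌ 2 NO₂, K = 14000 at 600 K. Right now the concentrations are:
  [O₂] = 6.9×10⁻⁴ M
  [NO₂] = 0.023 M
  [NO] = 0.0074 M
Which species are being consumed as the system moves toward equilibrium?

Q = [NO₂]² / ([NO]²·[O₂]) = (0.023)² / ((0.0074)²·(6.9×10⁻⁴)) = 14000
Q = 14000 = K; the system is at equilibrium.

none (at equilibrium)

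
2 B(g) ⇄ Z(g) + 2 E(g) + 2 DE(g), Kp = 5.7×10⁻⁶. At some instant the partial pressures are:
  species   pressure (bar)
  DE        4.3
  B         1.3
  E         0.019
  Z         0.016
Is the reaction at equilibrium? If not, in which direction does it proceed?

to the left

Qp = P(Z)·P(E)²·P(DE)² / P(B)² = (0.016)·(0.019)²·(4.3)² / (1.3)² = 6.3×10⁻⁵
Qp = 6.3×10⁻⁵ > Kp = 5.7×10⁻⁶, so the reverse reaction proceeds.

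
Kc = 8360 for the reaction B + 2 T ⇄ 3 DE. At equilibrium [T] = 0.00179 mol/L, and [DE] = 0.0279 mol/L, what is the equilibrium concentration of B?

At equilibrium, Kc = [DE]³ / ([B]·[T]²) = 8360.
(0.0279)³ / (([B])·(0.00179)²) = 8360
[B] = 8.11e-4 mol/L

[B] = 8.11e-4 mol/L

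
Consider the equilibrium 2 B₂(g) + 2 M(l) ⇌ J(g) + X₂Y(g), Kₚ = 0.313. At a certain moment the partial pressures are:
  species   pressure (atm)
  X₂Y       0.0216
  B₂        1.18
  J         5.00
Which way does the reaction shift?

toward products

(M is a pure liquid — omitted from Qₚ.)
Qₚ = P(J)·P(X₂Y) / P(B₂)² = (5.00)·(0.0216) / (1.18)² = 0.0776
Qₚ = 0.0776 < Kₚ = 0.313, so the forward reaction proceeds.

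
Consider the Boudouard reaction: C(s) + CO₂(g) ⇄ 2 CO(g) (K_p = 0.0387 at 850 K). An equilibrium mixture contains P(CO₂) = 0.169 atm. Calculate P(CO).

P(CO) = 0.0809 atm

(C is a pure solid — omitted from K_p.)
At equilibrium, K_p = P(CO)² / P(CO₂) = 0.0387.
(P(CO))² / (0.169) = 0.0387
P(CO)² = 0.00654 ⇒ P(CO) = 0.0809 atm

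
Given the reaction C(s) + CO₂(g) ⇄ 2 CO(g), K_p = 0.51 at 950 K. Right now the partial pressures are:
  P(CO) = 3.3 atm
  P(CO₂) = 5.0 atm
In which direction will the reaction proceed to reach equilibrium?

to the left

(C is a pure solid — omitted from Q_p.)
Q_p = P(CO)² / P(CO₂) = (3.3)² / (5.0) = 2.2
Q_p = 2.2 > K_p = 0.51, so the reverse reaction proceeds.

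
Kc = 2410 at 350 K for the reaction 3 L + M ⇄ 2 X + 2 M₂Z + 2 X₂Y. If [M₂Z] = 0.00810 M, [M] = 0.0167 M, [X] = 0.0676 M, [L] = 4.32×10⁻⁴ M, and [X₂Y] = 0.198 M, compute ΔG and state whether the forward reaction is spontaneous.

Qc = [X]²·[M₂Z]²·[X₂Y]² / ([L]³·[M]) = (0.0676)²·(0.00810)²·(0.198)² / ((4.32×10⁻⁴)³·(0.0167)) = 8730
ΔG = RT ln(Qc/Kc) = (8.314 J mol⁻¹ K⁻¹)(350 K) × ln(8730/2410)
   = (2.910 kJ/mol)(1.287) = 3.75 kJ/mol
ΔG > 0, so the forward reaction is non-spontaneous (proceeds in reverse).

ΔG = 3.75 kJ/mol; the forward reaction is non-spontaneous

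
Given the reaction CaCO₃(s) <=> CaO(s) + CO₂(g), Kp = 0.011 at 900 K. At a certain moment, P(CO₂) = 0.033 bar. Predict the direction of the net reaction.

reverse (toward reactants)

(CaCO₃, CaO are pure solids — omitted from Qp.)
Qp = P(CO₂) = 0.033
Qp = 0.033 > Kp = 0.011, so the reverse reaction proceeds.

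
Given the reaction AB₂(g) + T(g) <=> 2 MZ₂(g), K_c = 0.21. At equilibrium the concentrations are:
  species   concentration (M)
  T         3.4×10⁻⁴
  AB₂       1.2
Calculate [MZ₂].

At equilibrium, K_c = [MZ₂]² / ([AB₂]·[T]) = 0.21.
([MZ₂])² / ((1.2)·(3.4×10⁻⁴)) = 0.21
[MZ₂]² = 8.57×10⁻⁵ ⇒ [MZ₂] = 0.0093 M

[MZ₂] = 0.0093 M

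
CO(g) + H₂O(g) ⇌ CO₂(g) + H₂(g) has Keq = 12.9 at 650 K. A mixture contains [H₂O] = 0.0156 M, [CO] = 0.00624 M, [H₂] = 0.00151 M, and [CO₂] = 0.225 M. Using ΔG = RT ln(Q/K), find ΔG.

Q = [CO₂]·[H₂] / ([CO]·[H₂O]) = (0.225)·(0.00151) / ((0.00624)·(0.0156)) = 3.49
ΔG = RT ln(Q/Keq) = (8.314 J mol⁻¹ K⁻¹)(650 K) × ln(3.49/12.9)
   = (5.404 kJ/mol)(-1.307) = -7.06 kJ/mol
ΔG < 0, so the forward reaction is spontaneous (proceeds forward).

ΔG = -7.06 kJ/mol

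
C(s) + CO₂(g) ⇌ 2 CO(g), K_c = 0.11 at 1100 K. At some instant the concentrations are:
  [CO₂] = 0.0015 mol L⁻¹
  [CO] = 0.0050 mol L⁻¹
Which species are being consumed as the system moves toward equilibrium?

C, CO₂ (reactants)

(C is a pure solid — omitted from Q_c.)
Q_c = [CO]² / [CO₂] = (0.0050)² / (0.0015) = 0.017
Q_c = 0.017 < K_c = 0.11: net forward reaction.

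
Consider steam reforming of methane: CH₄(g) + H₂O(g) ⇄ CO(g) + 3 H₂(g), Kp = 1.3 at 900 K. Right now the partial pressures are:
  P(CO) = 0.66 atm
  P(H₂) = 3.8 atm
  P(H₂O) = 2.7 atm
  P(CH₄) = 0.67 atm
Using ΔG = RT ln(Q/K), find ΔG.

ΔG = 20.5 kJ/mol

Qp = P(CO)·P(H₂)³ / (P(CH₄)·P(H₂O)) = (0.66)·(3.8)³ / ((0.67)·(2.7)) = 20.0
ΔG = RT ln(Qp/Kp) = (8.314 J mol⁻¹ K⁻¹)(900 K) × ln(20.0/1.3)
   = (7.483 kJ/mol)(2.733) = 20.5 kJ/mol
ΔG > 0, so the forward reaction is non-spontaneous (proceeds in reverse).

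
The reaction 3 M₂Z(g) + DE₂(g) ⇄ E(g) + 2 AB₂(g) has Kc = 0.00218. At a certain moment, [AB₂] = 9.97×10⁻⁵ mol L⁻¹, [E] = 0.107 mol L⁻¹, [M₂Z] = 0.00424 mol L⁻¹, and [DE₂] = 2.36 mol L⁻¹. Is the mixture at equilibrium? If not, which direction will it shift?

no; Q > K, reaction proceeds in reverse

Qc = [E]·[AB₂]² / ([M₂Z]³·[DE₂]) = (0.107)·(9.97×10⁻⁵)² / ((0.00424)³·(2.36)) = 0.00591
Qc = 0.00591 > Kc = 0.00218: net reverse reaction.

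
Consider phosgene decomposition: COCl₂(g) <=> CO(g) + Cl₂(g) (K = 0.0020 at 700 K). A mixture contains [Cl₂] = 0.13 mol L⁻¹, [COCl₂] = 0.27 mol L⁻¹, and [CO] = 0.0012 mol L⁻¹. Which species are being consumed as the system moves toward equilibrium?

Q = [CO]·[Cl₂] / [COCl₂] = (0.0012)·(0.13) / (0.27) = 5.8×10⁻⁴
Q = 5.8×10⁻⁴ < K = 0.0020: net forward reaction.

COCl₂ (reactants)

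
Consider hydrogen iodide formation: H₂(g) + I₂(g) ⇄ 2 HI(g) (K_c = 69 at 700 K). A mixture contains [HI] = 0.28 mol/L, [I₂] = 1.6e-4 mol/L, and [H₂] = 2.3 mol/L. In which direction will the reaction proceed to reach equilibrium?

toward reactants

Q_c = [HI]² / ([H₂]·[I₂]) = (0.28)² / ((2.3)·(1.6e-4)) = 210
Q_c = 210 > K_c = 69, so the reverse reaction proceeds.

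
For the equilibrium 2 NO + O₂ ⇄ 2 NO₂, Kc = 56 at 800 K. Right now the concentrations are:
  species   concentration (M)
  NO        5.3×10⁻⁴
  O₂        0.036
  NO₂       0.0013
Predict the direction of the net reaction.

in the reverse direction

Qc = [NO₂]² / ([NO]²·[O₂]) = (0.0013)² / ((5.3×10⁻⁴)²·(0.036)) = 170
Qc = 170 > Kc = 56, so the reverse reaction proceeds.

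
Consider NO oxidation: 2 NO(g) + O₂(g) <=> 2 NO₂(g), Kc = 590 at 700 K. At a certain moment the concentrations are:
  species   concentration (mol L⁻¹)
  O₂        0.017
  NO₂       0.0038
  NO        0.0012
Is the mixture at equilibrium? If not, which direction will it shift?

Qc = [NO₂]² / ([NO]²·[O₂]) = (0.0038)² / ((0.0012)²·(0.017)) = 590
Qc = 590 = Kc; the system is at equilibrium.

yes, at equilibrium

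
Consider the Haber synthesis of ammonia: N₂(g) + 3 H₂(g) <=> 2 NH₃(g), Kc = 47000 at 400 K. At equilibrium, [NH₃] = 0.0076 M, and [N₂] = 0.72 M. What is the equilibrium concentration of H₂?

At equilibrium, Kc = [NH₃]² / ([N₂]·[H₂]³) = 47000.
(0.0076)² / ((0.72)·([H₂])³) = 47000
[H₂]³ = 1.71e-9 ⇒ [H₂] = 0.0012 M

[H₂] = 0.0012 M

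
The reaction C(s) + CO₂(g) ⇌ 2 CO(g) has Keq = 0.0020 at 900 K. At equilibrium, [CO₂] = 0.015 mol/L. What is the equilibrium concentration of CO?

[CO] = 0.0055 mol/L

(C is a pure solid — omitted from Keq.)
At equilibrium, Keq = [CO]² / [CO₂] = 0.0020.
([CO])² / (0.015) = 0.0020
[CO]² = 3.00e-5 ⇒ [CO] = 0.0055 mol/L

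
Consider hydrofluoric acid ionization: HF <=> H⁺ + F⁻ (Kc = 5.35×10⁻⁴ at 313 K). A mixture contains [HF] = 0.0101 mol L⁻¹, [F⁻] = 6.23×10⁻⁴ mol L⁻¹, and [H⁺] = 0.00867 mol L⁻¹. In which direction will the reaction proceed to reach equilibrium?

no net change (already at equilibrium)

Qc = [H⁺]·[F⁻] / [HF] = (0.00867)·(6.23×10⁻⁴) / (0.0101) = 5.35×10⁻⁴
Qc = 5.35×10⁻⁴ = Kc, so the system is already at equilibrium.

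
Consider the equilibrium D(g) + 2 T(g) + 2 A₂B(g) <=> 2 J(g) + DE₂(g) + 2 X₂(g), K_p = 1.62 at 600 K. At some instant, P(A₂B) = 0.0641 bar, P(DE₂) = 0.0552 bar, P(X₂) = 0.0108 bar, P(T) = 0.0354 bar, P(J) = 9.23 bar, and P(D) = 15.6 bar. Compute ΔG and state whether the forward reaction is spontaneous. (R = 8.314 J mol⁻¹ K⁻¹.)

Q_p = P(J)²·P(DE₂)·P(X₂)² / (P(D)·P(T)²·P(A₂B)²) = (9.23)²·(0.0552)·(0.0108)² / ((15.6)·(0.0354)²·(0.0641)²) = 6.83
ΔG = RT ln(Q_p/K_p) = (8.314 J mol⁻¹ K⁻¹)(600 K) × ln(6.83/1.62)
   = (4.988 kJ/mol)(1.439) = 7.18 kJ/mol
ΔG > 0, so the forward reaction is non-spontaneous (proceeds in reverse).

ΔG = 7.18 kJ/mol; the forward reaction is non-spontaneous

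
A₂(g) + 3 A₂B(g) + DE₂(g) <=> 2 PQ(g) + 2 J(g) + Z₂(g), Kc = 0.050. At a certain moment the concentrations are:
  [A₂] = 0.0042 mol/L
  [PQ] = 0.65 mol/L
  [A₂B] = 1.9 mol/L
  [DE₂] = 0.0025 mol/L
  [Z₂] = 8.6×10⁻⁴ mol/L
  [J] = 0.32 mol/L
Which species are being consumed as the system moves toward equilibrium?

PQ, J, Z₂ (products)

Qc = [PQ]²·[J]²·[Z₂] / ([A₂]·[A₂B]³·[DE₂]) = (0.65)²·(0.32)²·(8.6×10⁻⁴) / ((0.0042)·(1.9)³·(0.0025)) = 0.52
Qc = 0.52 > Kc = 0.050: net reverse reaction.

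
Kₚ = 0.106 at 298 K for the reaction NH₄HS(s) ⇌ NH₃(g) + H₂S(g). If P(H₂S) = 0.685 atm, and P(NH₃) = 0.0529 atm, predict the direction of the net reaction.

(NH₄HS is a pure solid — omitted from Qₚ.)
Qₚ = P(NH₃)·P(H₂S) = (0.0529)·(0.685) = 0.0362
Qₚ = 0.0362 < Kₚ = 0.106, so the forward reaction proceeds.

toward products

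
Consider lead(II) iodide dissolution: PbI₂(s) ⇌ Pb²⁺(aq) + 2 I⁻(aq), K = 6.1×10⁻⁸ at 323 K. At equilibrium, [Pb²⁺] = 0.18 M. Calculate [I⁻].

[I⁻] = 5.8×10⁻⁴ M

(PbI₂ is a pure solid — omitted from K.)
At equilibrium, K = [Pb²⁺]·[I⁻]² = 6.1×10⁻⁸.
(0.18)·([I⁻])² = 6.1×10⁻⁸
[I⁻]² = 3.39×10⁻⁷ ⇒ [I⁻] = 5.8×10⁻⁴ M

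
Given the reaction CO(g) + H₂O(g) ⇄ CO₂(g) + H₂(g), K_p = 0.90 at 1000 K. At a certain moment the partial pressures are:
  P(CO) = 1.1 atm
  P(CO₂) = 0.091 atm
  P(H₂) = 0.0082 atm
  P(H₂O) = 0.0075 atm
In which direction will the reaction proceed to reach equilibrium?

to the right

Q_p = P(CO₂)·P(H₂) / (P(CO)·P(H₂O)) = (0.091)·(0.0082) / ((1.1)·(0.0075)) = 0.090
Q_p = 0.090 < K_p = 0.90, so the forward reaction proceeds.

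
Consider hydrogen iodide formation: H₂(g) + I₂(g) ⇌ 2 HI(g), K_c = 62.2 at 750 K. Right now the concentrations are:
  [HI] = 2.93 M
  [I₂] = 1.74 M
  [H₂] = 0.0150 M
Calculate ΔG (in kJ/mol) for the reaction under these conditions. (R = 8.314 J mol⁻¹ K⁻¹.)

Q_c = [HI]² / ([H₂]·[I₂]) = (2.93)² / ((0.0150)·(1.74)) = 329
ΔG = RT ln(Q_c/K_c) = (8.314 J mol⁻¹ K⁻¹)(750 K) × ln(329/62.2)
   = (6.236 kJ/mol)(1.666) = 10.4 kJ/mol
ΔG > 0, so the forward reaction is non-spontaneous (proceeds in reverse).

ΔG = 10.4 kJ/mol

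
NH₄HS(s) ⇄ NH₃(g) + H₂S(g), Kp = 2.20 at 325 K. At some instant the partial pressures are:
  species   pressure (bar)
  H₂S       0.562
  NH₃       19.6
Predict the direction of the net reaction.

(NH₄HS is a pure solid — omitted from Qp.)
Qp = P(NH₃)·P(H₂S) = (19.6)·(0.562) = 11.0
Qp = 11.0 > Kp = 2.20, so the reverse reaction proceeds.

in the reverse direction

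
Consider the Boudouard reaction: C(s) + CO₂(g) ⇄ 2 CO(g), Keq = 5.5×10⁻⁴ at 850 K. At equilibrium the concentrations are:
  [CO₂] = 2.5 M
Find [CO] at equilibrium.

(C is a pure solid — omitted from Keq.)
At equilibrium, Keq = [CO]² / [CO₂] = 5.5×10⁻⁴.
([CO])² / (2.5) = 5.5×10⁻⁴
[CO]² = 0.00138 ⇒ [CO] = 0.037 M

[CO] = 0.037 M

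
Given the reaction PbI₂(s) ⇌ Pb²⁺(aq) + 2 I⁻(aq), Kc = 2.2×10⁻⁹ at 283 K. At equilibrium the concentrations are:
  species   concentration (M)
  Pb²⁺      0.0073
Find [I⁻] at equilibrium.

[I⁻] = 5.5×10⁻⁴ M

(PbI₂ is a pure solid — omitted from Kc.)
At equilibrium, Kc = [Pb²⁺]·[I⁻]² = 2.2×10⁻⁹.
(0.0073)·([I⁻])² = 2.2×10⁻⁹
[I⁻]² = 3.01×10⁻⁷ ⇒ [I⁻] = 5.5×10⁻⁴ M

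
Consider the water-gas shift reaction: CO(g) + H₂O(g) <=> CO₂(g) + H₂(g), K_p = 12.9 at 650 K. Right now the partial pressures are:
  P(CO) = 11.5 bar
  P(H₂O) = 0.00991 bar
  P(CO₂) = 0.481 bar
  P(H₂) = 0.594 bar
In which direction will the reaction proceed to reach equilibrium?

toward products

Q_p = P(CO₂)·P(H₂) / (P(CO)·P(H₂O)) = (0.481)·(0.594) / ((11.5)·(0.00991)) = 2.51
Q_p = 2.51 < K_p = 12.9, so the forward reaction proceeds.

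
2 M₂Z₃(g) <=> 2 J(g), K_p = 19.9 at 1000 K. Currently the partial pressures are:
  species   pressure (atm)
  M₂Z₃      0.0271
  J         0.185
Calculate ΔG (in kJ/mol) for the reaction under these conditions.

ΔG = 7.07 kJ/mol

Q_p = P(J)² / P(M₂Z₃)² = (0.185)² / (0.0271)² = 46.6
ΔG = RT ln(Q_p/K_p) = (8.314 J mol⁻¹ K⁻¹)(1000 K) × ln(46.6/19.9)
   = (8.314 kJ/mol)(0.8509) = 7.07 kJ/mol
ΔG > 0, so the forward reaction is non-spontaneous (proceeds in reverse).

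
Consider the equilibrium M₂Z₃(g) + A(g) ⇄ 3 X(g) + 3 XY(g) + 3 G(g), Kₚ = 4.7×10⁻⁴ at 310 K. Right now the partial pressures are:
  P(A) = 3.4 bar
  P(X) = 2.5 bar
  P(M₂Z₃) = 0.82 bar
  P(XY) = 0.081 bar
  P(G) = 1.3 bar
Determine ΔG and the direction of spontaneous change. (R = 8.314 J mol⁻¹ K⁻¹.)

ΔG = 6.79 kJ/mol; the forward reaction is non-spontaneous

Qₚ = P(X)³·P(XY)³·P(G)³ / (P(M₂Z₃)·P(A)) = (2.5)³·(0.081)³·(1.3)³ / ((0.82)·(3.4)) = 0.00654
ΔG = RT ln(Qₚ/Kₚ) = (8.314 J mol⁻¹ K⁻¹)(310 K) × ln(0.00654/4.7×10⁻⁴)
   = (2.577 kJ/mol)(2.633) = 6.79 kJ/mol
ΔG > 0, so the forward reaction is non-spontaneous (proceeds in reverse).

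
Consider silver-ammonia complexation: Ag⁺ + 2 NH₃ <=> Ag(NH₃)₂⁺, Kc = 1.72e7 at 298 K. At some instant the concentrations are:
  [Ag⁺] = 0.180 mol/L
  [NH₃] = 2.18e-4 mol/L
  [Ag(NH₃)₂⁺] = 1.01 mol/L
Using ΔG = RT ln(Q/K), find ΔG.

ΔG = 4.77 kJ/mol

Qc = [Ag(NH₃)₂⁺] / ([Ag⁺]·[NH₃]²) = (1.01) / ((0.180)·(2.18e-4)²) = 1.18e8
ΔG = RT ln(Qc/Kc) = (8.314 J mol⁻¹ K⁻¹)(298 K) × ln(1.18e8/1.72e7)
   = (2.478 kJ/mol)(1.926) = 4.77 kJ/mol
ΔG > 0, so the forward reaction is non-spontaneous (proceeds in reverse).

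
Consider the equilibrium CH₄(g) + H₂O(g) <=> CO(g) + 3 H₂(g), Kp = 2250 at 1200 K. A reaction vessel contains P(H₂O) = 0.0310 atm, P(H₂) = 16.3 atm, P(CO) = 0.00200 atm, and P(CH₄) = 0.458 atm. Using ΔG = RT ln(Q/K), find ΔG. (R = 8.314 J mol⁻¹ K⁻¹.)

Qp = P(CO)·P(H₂)³ / (P(CH₄)·P(H₂O)) = (0.00200)·(16.3)³ / ((0.458)·(0.0310)) = 610
ΔG = RT ln(Qp/Kp) = (8.314 J mol⁻¹ K⁻¹)(1200 K) × ln(610/2250)
   = (9.977 kJ/mol)(-1.305) = -13.0 kJ/mol
ΔG < 0, so the forward reaction is spontaneous (proceeds forward).

ΔG = -13.0 kJ/mol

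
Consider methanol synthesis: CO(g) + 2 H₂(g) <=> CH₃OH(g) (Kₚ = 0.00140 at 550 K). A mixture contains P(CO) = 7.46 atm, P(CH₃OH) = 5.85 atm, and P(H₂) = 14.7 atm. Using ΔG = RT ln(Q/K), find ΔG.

ΔG = 4.36 kJ/mol

Qₚ = P(CH₃OH) / (P(CO)·P(H₂)²) = (5.85) / ((7.46)·(14.7)²) = 0.00363
ΔG = RT ln(Qₚ/Kₚ) = (8.314 J mol⁻¹ K⁻¹)(550 K) × ln(0.00363/0.00140)
   = (4.573 kJ/mol)(0.9528) = 4.36 kJ/mol
ΔG > 0, so the forward reaction is non-spontaneous (proceeds in reverse).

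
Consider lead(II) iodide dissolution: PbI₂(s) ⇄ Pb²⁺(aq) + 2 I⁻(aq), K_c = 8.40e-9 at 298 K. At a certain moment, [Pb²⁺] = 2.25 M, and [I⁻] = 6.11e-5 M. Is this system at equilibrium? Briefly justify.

(PbI₂ is a pure solid — omitted from Q_c.)
Q_c = [Pb²⁺]·[I⁻]² = (2.25)·(6.11e-5)² = 8.40e-9
Q_c = 8.40e-9 = K_c; the system is at equilibrium.

yes, at equilibrium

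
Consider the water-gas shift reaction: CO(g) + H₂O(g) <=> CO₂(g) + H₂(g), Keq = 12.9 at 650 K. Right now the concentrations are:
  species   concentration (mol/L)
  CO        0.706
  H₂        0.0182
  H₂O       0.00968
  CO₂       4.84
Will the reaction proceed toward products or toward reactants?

no net change (already at equilibrium)

Q = [CO₂]·[H₂] / ([CO]·[H₂O]) = (4.84)·(0.0182) / ((0.706)·(0.00968)) = 12.9
Q = 12.9 = Keq, so the system is already at equilibrium.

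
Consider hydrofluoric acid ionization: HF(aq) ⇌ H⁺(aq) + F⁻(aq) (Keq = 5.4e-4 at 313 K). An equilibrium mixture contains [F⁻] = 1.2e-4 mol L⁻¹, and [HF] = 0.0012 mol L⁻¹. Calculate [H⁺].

[H⁺] = 0.0054 mol L⁻¹

At equilibrium, Keq = [H⁺]·[F⁻] / [HF] = 5.4e-4.
([H⁺])·(1.2e-4) / (0.0012) = 5.4e-4
[H⁺] = 0.00540 = 0.0054 mol L⁻¹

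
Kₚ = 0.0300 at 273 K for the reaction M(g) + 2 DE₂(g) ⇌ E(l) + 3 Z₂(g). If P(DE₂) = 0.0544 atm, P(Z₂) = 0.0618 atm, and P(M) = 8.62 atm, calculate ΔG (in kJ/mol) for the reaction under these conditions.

ΔG = -2.67 kJ/mol

(E is a pure liquid — omitted from Qₚ.)
Qₚ = P(Z₂)³ / (P(M)·P(DE₂)²) = (0.0618)³ / ((8.62)·(0.0544)²) = 0.00925
ΔG = RT ln(Qₚ/Kₚ) = (8.314 J mol⁻¹ K⁻¹)(273 K) × ln(0.00925/0.0300)
   = (2.270 kJ/mol)(-1.177) = -2.67 kJ/mol
ΔG < 0, so the forward reaction is spontaneous (proceeds forward).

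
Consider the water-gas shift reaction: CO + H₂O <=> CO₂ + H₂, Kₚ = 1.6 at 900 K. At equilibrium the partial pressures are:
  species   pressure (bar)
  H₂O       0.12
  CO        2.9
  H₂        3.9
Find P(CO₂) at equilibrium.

P(CO₂) = 0.14 bar

At equilibrium, Kₚ = P(CO₂)·P(H₂) / (P(CO)·P(H₂O)) = 1.6.
(P(CO₂))·(3.9) / ((2.9)·(0.12)) = 1.6
P(CO₂) = 0.143 = 0.14 bar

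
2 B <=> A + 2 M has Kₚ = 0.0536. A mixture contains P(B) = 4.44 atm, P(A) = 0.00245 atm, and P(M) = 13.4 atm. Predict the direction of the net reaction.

in the forward direction

Qₚ = P(A)·P(M)² / P(B)² = (0.00245)·(13.4)² / (4.44)² = 0.0223
Qₚ = 0.0223 < Kₚ = 0.0536, so the forward reaction proceeds.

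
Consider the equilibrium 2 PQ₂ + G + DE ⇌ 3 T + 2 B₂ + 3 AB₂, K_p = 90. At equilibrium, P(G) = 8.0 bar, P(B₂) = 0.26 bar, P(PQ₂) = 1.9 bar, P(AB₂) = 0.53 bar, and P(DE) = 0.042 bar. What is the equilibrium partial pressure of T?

P(T) = 22 bar

At equilibrium, K_p = P(T)³·P(B₂)²·P(AB₂)³ / (P(PQ₂)²·P(G)·P(DE)) = 90.
(P(T))³·(0.26)²·(0.53)³ / ((1.9)²·(8.0)·(0.042)) = 90
P(T)³ = 10800 ⇒ P(T) = 22 bar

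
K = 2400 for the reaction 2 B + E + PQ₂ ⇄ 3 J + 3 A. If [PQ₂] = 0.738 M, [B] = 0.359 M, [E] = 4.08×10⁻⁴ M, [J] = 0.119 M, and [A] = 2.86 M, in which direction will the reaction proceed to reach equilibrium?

toward products

Q = [J]³·[A]³ / ([B]²·[E]·[PQ₂]) = (0.119)³·(2.86)³ / ((0.359)²·(4.08×10⁻⁴)·(0.738)) = 1020
Q = 1020 < K = 2400, so the forward reaction proceeds.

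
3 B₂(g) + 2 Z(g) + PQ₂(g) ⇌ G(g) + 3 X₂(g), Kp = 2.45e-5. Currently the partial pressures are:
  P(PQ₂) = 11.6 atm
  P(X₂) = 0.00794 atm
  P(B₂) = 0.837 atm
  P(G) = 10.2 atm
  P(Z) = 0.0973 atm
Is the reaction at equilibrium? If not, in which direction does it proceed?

Qp = P(G)·P(X₂)³ / (P(B₂)³·P(Z)²·P(PQ₂)) = (10.2)·(0.00794)³ / ((0.837)³·(0.0973)²·(11.6)) = 7.93e-5
Qp = 7.93e-5 > Kp = 2.45e-5, so the reverse reaction proceeds.

to the left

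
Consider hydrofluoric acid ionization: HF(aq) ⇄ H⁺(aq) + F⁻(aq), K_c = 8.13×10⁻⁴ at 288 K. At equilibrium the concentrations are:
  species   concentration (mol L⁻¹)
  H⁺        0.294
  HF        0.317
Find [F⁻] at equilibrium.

At equilibrium, K_c = [H⁺]·[F⁻] / [HF] = 8.13×10⁻⁴.
(0.294)·([F⁻]) / (0.317) = 8.13×10⁻⁴
[F⁻] = 8.77×10⁻⁴ mol L⁻¹

[F⁻] = 8.77×10⁻⁴ mol L⁻¹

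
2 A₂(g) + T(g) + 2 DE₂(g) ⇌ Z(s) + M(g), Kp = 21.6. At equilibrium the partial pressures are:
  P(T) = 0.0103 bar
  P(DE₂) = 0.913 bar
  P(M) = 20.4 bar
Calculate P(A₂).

P(A₂) = 10.5 bar

(Z is a pure solid — omitted from Kp.)
At equilibrium, Kp = P(M) / (P(A₂)²·P(T)·P(DE₂)²) = 21.6.
(20.4) / ((P(A₂))²·(0.0103)·(0.913)²) = 21.6
P(A₂)² = 110 ⇒ P(A₂) = 10.5 bar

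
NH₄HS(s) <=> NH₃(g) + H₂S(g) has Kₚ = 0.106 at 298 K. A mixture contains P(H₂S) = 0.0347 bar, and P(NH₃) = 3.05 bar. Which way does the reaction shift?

(NH₄HS is a pure solid — omitted from Qₚ.)
Qₚ = P(NH₃)·P(H₂S) = (3.05)·(0.0347) = 0.106
Qₚ = 0.106 = Kₚ, so the system is already at equilibrium.

at equilibrium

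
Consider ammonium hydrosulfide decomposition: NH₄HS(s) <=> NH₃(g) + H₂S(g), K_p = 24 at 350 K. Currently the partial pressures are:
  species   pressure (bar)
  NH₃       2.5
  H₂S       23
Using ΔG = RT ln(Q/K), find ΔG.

(NH₄HS is a pure solid — omitted from Q_p.)
Q_p = P(NH₃)·P(H₂S) = (2.5)·(23) = 57.5
ΔG = RT ln(Q_p/K_p) = (8.314 J mol⁻¹ K⁻¹)(350 K) × ln(57.5/24)
   = (2.910 kJ/mol)(0.8737) = 2.54 kJ/mol
ΔG > 0, so the forward reaction is non-spontaneous (proceeds in reverse).

ΔG = 2.54 kJ/mol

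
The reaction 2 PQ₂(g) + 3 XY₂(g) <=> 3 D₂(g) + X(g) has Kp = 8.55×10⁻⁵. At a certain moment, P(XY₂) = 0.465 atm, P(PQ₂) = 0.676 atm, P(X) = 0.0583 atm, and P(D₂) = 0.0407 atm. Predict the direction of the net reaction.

at equilibrium

Qp = P(D₂)³·P(X) / (P(PQ₂)²·P(XY₂)³) = (0.0407)³·(0.0583) / ((0.676)²·(0.465)³) = 8.55×10⁻⁵
Qp = 8.55×10⁻⁵ = Kp, so the system is already at equilibrium.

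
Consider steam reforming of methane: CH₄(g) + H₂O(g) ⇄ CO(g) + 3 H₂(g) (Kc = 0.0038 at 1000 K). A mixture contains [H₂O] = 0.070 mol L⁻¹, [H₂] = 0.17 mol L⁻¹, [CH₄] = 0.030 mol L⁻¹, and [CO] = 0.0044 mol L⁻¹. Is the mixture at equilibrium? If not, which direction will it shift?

no; Q > K, reaction proceeds in reverse

Qc = [CO]·[H₂]³ / ([CH₄]·[H₂O]) = (0.0044)·(0.17)³ / ((0.030)·(0.070)) = 0.010
Qc = 0.010 > Kc = 0.0038: net reverse reaction.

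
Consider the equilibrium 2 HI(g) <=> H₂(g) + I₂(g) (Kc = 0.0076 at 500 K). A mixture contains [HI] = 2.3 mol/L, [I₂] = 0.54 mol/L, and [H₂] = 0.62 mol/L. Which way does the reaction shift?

in the reverse direction

Qc = [H₂]·[I₂] / [HI]² = (0.62)·(0.54) / (2.3)² = 0.063
Qc = 0.063 > Kc = 0.0076, so the reverse reaction proceeds.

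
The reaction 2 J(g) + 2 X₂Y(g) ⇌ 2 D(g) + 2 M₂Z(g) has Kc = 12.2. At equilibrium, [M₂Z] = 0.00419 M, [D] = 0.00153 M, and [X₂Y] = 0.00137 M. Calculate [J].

[J] = 0.00134 M

At equilibrium, Kc = [D]²·[M₂Z]² / ([J]²·[X₂Y]²) = 12.2.
(0.00153)²·(0.00419)² / (([J])²·(0.00137)²) = 12.2
[J]² = 1.79×10⁻⁶ ⇒ [J] = 0.00134 M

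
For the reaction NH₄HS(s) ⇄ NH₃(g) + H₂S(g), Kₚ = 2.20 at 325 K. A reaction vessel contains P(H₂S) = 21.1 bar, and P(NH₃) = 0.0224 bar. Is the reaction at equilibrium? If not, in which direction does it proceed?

toward products

(NH₄HS is a pure solid — omitted from Qₚ.)
Qₚ = P(NH₃)·P(H₂S) = (0.0224)·(21.1) = 0.473
Qₚ = 0.473 < Kₚ = 2.20, so the forward reaction proceeds.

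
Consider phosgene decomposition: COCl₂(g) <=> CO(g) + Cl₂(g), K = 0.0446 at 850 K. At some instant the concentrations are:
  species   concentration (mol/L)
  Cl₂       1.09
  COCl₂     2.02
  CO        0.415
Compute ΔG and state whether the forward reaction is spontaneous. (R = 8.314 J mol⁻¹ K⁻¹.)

Q = [CO]·[Cl₂] / [COCl₂] = (0.415)·(1.09) / (2.02) = 0.224
ΔG = RT ln(Q/K) = (8.314 J mol⁻¹ K⁻¹)(850 K) × ln(0.224/0.0446)
   = (7.067 kJ/mol)(1.614) = 11.4 kJ/mol
ΔG > 0, so the forward reaction is non-spontaneous (proceeds in reverse).

ΔG = 11.4 kJ/mol; the forward reaction is non-spontaneous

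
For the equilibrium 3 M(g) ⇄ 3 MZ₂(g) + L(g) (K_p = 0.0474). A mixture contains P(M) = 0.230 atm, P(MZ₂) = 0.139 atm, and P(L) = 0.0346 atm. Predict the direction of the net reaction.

Q_p = P(MZ₂)³·P(L) / P(M)³ = (0.139)³·(0.0346) / (0.230)³ = 0.00764
Q_p = 0.00764 < K_p = 0.0474, so the forward reaction proceeds.

in the forward direction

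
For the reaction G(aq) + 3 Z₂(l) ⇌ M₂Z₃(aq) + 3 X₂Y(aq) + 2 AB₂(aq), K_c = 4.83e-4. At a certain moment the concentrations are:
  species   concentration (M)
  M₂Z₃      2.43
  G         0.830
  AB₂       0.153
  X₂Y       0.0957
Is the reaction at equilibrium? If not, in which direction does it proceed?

(Z₂ is a pure liquid — omitted from Q_c.)
Q_c = [M₂Z₃]·[X₂Y]³·[AB₂]² / [G] = (2.43)·(0.0957)³·(0.153)² / (0.830) = 6.01e-5
Q_c = 6.01e-5 < K_c = 4.83e-4, so the forward reaction proceeds.

in the forward direction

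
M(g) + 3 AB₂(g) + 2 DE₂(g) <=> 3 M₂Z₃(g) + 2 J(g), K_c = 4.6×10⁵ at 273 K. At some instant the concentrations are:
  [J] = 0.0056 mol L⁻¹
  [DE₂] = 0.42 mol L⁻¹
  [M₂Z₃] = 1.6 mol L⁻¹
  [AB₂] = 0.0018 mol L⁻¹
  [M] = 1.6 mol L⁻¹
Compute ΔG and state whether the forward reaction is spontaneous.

ΔG = -4.03 kJ/mol; the forward reaction is spontaneous

Q_c = [M₂Z₃]³·[J]² / ([M]·[AB₂]³·[DE₂]²) = (1.6)³·(0.0056)² / ((1.6)·(0.0018)³·(0.42)²) = 78000
ΔG = RT ln(Q_c/K_c) = (8.314 J mol⁻¹ K⁻¹)(273 K) × ln(78000/4.6×10⁵)
   = (2.270 kJ/mol)(-1.775) = -4.03 kJ/mol
ΔG < 0, so the forward reaction is spontaneous (proceeds forward).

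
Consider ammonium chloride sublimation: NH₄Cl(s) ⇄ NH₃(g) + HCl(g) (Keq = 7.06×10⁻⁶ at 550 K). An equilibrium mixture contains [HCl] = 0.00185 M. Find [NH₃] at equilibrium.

(NH₄Cl is a pure solid — omitted from Keq.)
At equilibrium, Keq = [NH₃]·[HCl] = 7.06×10⁻⁶.
([NH₃])·(0.00185) = 7.06×10⁻⁶
[NH₃] = 0.00382 M

[NH₃] = 0.00382 M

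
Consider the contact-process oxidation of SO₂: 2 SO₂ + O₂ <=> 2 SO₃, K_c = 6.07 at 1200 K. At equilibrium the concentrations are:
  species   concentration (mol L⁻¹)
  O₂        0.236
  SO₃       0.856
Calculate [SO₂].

[SO₂] = 0.715 mol L⁻¹

At equilibrium, K_c = [SO₃]² / ([SO₂]²·[O₂]) = 6.07.
(0.856)² / (([SO₂])²·(0.236)) = 6.07
[SO₂]² = 0.512 ⇒ [SO₂] = 0.715 mol L⁻¹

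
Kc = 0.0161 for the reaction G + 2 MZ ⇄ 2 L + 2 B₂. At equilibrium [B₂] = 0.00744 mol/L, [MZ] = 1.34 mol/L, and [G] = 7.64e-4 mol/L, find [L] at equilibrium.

[L] = 0.632 mol/L

At equilibrium, Kc = [L]²·[B₂]² / ([G]·[MZ]²) = 0.0161.
([L])²·(0.00744)² / ((7.64e-4)·(1.34)²) = 0.0161
[L]² = 0.399 ⇒ [L] = 0.632 mol/L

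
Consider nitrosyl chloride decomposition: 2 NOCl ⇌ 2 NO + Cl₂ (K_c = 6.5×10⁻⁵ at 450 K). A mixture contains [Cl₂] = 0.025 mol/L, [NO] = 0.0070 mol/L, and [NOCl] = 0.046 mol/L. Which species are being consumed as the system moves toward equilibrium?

NO, Cl₂ (products)

Q_c = [NO]²·[Cl₂] / [NOCl]² = (0.0070)²·(0.025) / (0.046)² = 5.8×10⁻⁴
Q_c = 5.8×10⁻⁴ > K_c = 6.5×10⁻⁵: net reverse reaction.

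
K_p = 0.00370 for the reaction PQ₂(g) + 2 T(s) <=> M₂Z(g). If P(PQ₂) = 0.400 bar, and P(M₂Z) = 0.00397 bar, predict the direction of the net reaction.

reverse (toward reactants)

(T is a pure solid — omitted from Q_p.)
Q_p = P(M₂Z) / P(PQ₂) = (0.00397) / (0.400) = 0.00992
Q_p = 0.00992 > K_p = 0.00370, so the reverse reaction proceeds.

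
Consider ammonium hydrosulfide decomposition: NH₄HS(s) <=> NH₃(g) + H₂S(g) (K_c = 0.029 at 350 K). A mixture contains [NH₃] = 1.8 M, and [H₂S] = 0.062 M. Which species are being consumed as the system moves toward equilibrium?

(NH₄HS is a pure solid — omitted from Q_c.)
Q_c = [NH₃]·[H₂S] = (1.8)·(0.062) = 0.11
Q_c = 0.11 > K_c = 0.029: net reverse reaction.

NH₃, H₂S (products)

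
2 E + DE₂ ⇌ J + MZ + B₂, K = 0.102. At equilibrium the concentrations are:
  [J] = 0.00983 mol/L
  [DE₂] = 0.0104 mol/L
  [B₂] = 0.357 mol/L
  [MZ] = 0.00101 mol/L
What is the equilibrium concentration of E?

[E] = 0.0578 mol/L

At equilibrium, K = [J]·[MZ]·[B₂] / ([E]²·[DE₂]) = 0.102.
(0.00983)·(0.00101)·(0.357) / (([E])²·(0.0104)) = 0.102
[E]² = 0.00334 ⇒ [E] = 0.0578 mol/L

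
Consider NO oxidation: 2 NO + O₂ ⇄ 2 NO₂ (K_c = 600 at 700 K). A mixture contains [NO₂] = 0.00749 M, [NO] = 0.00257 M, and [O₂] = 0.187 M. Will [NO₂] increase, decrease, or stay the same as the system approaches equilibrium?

increase

Q_c = [NO₂]² / ([NO]²·[O₂]) = (0.00749)² / ((0.00257)²·(0.187)) = 45.4
Q_c = 45.4 < K_c = 600: net forward reaction.
NO₂ is a product, so it increases.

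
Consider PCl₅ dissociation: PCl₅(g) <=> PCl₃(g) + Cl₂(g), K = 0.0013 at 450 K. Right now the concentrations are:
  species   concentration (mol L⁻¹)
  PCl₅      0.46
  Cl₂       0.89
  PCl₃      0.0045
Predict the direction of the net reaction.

reverse (toward reactants)

Q = [PCl₃]·[Cl₂] / [PCl₅] = (0.0045)·(0.89) / (0.46) = 0.0087
Q = 0.0087 > K = 0.0013, so the reverse reaction proceeds.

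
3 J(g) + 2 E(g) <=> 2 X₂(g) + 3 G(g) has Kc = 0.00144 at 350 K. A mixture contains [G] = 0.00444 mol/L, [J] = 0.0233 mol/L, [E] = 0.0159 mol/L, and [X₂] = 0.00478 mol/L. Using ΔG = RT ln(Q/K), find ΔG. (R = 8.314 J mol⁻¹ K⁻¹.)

Qc = [X₂]²·[G]³ / ([J]³·[E]²) = (0.00478)²·(0.00444)³ / ((0.0233)³·(0.0159)²) = 6.25×10⁻⁴
ΔG = RT ln(Qc/Kc) = (8.314 J mol⁻¹ K⁻¹)(350 K) × ln(6.25×10⁻⁴/0.00144)
   = (2.910 kJ/mol)(-0.8346) = -2.43 kJ/mol
ΔG < 0, so the forward reaction is spontaneous (proceeds forward).

ΔG = -2.43 kJ/mol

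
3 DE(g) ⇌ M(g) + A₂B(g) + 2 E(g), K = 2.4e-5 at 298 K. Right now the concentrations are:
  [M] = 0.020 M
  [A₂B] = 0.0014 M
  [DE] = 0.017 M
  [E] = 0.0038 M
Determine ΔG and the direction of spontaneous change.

Q = [M]·[A₂B]·[E]² / [DE]³ = (0.020)·(0.0014)·(0.0038)² / (0.017)³ = 8.23e-5
ΔG = RT ln(Q/K) = (8.314 J mol⁻¹ K⁻¹)(298 K) × ln(8.23e-5/2.4e-5)
   = (2.478 kJ/mol)(1.232) = 3.05 kJ/mol
ΔG > 0, so the forward reaction is non-spontaneous (proceeds in reverse).

ΔG = 3.05 kJ/mol; the forward reaction is non-spontaneous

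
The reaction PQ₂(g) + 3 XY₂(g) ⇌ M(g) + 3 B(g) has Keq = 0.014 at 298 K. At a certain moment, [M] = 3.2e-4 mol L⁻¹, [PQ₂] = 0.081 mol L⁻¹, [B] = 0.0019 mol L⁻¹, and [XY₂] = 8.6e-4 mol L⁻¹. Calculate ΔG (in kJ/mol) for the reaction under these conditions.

Q = [M]·[B]³ / ([PQ₂]·[XY₂]³) = (3.2e-4)·(0.0019)³ / ((0.081)·(8.6e-4)³) = 0.0426
ΔG = RT ln(Q/Keq) = (8.314 J mol⁻¹ K⁻¹)(298 K) × ln(0.0426/0.014)
   = (2.478 kJ/mol)(1.113) = 2.76 kJ/mol
ΔG > 0, so the forward reaction is non-spontaneous (proceeds in reverse).

ΔG = 2.76 kJ/mol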